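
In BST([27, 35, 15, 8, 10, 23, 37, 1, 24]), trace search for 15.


BST root = 27
Search for 15: compare at each node
Path: [27, 15]


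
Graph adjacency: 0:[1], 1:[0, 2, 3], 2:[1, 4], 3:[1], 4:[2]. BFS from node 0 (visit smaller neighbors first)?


BFS queue: start with [0]
Visit order: [0, 1, 2, 3, 4]


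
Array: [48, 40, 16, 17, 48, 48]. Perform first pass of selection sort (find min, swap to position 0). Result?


After one pass: [16, 40, 48, 17, 48, 48]


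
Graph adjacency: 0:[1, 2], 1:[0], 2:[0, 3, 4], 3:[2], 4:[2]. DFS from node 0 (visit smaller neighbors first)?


DFS stack-based: start with [0]
Visit order: [0, 1, 2, 3, 4]


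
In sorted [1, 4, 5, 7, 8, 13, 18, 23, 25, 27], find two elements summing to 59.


Two pointers: lo=0, hi=9
No pair sums to 59


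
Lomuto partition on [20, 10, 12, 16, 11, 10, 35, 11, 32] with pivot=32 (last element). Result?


Elements <= 32 go left of pivot.
Result: [20, 10, 12, 16, 11, 10, 11, 32, 35], pivot at index 7


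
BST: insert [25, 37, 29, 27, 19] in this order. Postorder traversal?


Root = 25; build tree by BST insertion.
Postorder traversal: [19, 27, 29, 37, 25]


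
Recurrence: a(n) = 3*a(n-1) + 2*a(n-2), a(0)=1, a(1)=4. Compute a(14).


Build bottom-up:
...a(12)=4608514, a(13)=16413466, a(14)=3*16413466+2*4608514=58457426


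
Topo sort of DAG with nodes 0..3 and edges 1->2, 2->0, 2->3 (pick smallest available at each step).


Kahn's algorithm, process smallest node first
Order: [1, 2, 0, 3]


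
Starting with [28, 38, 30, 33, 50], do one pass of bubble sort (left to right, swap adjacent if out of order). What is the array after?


After one pass: [28, 30, 33, 38, 50]


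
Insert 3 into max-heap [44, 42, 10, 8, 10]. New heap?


Append 3: [44, 42, 10, 8, 10, 3]
Bubble up: no swaps needed
Result: [44, 42, 10, 8, 10, 3]


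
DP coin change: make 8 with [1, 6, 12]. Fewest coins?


dp[0]=0; dp[i]=1+min(dp[i-c] for c in coins)
...dp[3]=3, dp[4]=4, dp[5]=5, dp[6]=1, dp[7]=2, dp[8]=3
Minimum coins for 8 = 3


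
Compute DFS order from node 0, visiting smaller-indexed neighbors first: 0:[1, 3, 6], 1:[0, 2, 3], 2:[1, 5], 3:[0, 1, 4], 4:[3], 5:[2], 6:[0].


DFS stack-based: start with [0]
Visit order: [0, 1, 2, 5, 3, 4, 6]


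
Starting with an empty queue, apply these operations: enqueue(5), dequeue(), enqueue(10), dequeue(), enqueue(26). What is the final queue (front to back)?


enqueue(5) -> [5]
dequeue() returns 5 -> []
enqueue(10) -> [10]
dequeue() returns 10 -> []
enqueue(26) -> [26]
Final queue (front to back): [26]


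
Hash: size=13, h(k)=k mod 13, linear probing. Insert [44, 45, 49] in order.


Insertions: 44->slot 5; 45->slot 6; 49->slot 10
Table: [None, None, None, None, None, 44, 45, None, None, None, 49, None, None]


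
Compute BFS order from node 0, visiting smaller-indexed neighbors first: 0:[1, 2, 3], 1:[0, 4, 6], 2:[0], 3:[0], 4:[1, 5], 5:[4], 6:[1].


BFS queue: start with [0]
Visit order: [0, 1, 2, 3, 4, 6, 5]


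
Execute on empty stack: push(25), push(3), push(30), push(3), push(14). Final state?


push(25) -> [25]
push(3) -> [25, 3]
push(30) -> [25, 3, 30]
push(3) -> [25, 3, 30, 3]
push(14) -> [25, 3, 30, 3, 14]
Final stack (bottom to top): [25, 3, 30, 3, 14]


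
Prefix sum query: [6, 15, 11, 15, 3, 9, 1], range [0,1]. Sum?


Prefix sums: [0, 6, 21, 32, 47, 50, 59, 60]
Sum[0..1] = prefix[2] - prefix[0] = 21 - 0 = 21


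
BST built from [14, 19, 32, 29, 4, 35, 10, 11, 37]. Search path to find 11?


BST root = 14
Search for 11: compare at each node
Path: [14, 4, 10, 11]


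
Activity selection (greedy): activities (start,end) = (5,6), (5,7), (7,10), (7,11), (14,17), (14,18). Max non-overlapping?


Greedy: pick earliest-ending, then skip overlaps.
Selected (3 activities): [(5, 6), (7, 10), (14, 17)]


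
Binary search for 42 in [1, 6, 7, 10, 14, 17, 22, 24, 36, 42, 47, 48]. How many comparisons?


Search for 42:
[0,11] mid=5 arr[5]=17
[6,11] mid=8 arr[8]=36
[9,11] mid=10 arr[10]=47
[9,9] mid=9 arr[9]=42
Total: 4 comparisons


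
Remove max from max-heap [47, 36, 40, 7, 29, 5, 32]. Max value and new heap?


Max = 47
Replace root with last, heapify down
Resulting heap: [40, 36, 32, 7, 29, 5]


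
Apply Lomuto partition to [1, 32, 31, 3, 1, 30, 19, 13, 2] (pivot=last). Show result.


Elements <= 2 go left of pivot.
Result: [1, 1, 2, 3, 32, 30, 19, 13, 31], pivot at index 2


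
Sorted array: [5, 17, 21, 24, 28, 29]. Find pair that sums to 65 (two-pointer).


Two pointers: lo=0, hi=5
No pair sums to 65


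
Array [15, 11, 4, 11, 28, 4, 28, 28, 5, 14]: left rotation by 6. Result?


Left rotate by 6: [28, 28, 5, 14, 15, 11, 4, 11, 28, 4]


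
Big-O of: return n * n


Analysis: constant-time operation, no loop
Complexity: O(1)


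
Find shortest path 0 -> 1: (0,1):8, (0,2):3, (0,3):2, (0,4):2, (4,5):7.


Dijkstra from 0:
Distances: {0: 0, 1: 8, 2: 3, 3: 2, 4: 2, 5: 9}
Shortest distance to 1 = 8, path = [0, 1]


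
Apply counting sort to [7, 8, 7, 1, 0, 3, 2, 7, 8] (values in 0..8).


Count array: [1, 1, 1, 1, 0, 0, 0, 3, 2]
Reconstruct: [0, 1, 2, 3, 7, 7, 7, 8, 8]


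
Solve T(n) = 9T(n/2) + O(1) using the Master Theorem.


a=9, b=2, c=0. log_2(9)=3.170 > c=0. Case 1: O(n^log_b(a)) = O(n^3.170)
Complexity: O(n^3.170)


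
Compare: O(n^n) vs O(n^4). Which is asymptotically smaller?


quartic grows slower than n^n
O(n^4) is asymptotically smaller; O(n^n) grows faster


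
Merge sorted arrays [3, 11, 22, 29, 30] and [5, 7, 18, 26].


Compare heads, take smaller each step.
Merged: [3, 5, 7, 11, 18, 22, 26, 29, 30]


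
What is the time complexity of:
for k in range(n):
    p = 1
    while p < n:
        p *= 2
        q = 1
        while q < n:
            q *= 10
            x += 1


Per nesting level: O(n) * O(log n) * O(log n) = O(n (log n)^2)
Complexity: O(n (log n)^2)


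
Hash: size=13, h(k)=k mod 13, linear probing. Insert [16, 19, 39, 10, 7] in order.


Insertions: 16->slot 3; 19->slot 6; 39->slot 0; 10->slot 10; 7->slot 7
Table: [39, None, None, 16, None, None, 19, 7, None, None, 10, None, None]


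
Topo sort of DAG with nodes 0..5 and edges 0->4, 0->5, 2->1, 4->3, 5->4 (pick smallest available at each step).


Kahn's algorithm, process smallest node first
Order: [0, 2, 1, 5, 4, 3]


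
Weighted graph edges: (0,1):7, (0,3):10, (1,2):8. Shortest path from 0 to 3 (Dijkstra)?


Dijkstra from 0:
Distances: {0: 0, 1: 7, 2: 15, 3: 10}
Shortest distance to 3 = 10, path = [0, 3]


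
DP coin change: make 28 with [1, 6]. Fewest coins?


dp[0]=0; dp[i]=1+min(dp[i-c] for c in coins)
...dp[23]=8, dp[24]=4, dp[25]=5, dp[26]=6, dp[27]=7, dp[28]=8
Minimum coins for 28 = 8


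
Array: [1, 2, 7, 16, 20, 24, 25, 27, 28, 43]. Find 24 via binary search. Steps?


Search for 24:
[0,9] mid=4 arr[4]=20
[5,9] mid=7 arr[7]=27
[5,6] mid=5 arr[5]=24
Total: 3 comparisons


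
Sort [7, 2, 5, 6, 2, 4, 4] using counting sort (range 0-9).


Count array: [0, 0, 2, 0, 2, 1, 1, 1, 0, 0]
Reconstruct: [2, 2, 4, 4, 5, 6, 7]


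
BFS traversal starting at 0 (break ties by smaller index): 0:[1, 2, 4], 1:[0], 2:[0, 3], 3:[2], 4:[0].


BFS queue: start with [0]
Visit order: [0, 1, 2, 4, 3]


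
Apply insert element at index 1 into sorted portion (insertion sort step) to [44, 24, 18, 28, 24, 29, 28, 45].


After one pass: [24, 44, 18, 28, 24, 29, 28, 45]


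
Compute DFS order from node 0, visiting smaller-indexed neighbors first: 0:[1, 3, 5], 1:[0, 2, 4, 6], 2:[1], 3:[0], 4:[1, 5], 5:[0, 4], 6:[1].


DFS stack-based: start with [0]
Visit order: [0, 1, 2, 4, 5, 6, 3]


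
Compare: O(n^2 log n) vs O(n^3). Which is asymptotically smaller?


n^2 log n grows slower than cubic
O(n^2 log n) is asymptotically smaller; O(n^3) grows faster


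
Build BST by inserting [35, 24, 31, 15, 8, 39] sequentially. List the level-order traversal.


Root = 35; build tree by BST insertion.
Level-Order traversal: [35, 24, 39, 15, 31, 8]


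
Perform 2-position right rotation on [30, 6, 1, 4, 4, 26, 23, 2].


Right rotate by 2: [23, 2, 30, 6, 1, 4, 4, 26]


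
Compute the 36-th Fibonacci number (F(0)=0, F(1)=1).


F(n)=F(n-1)+F(n-2)
...F(34)=5702887, F(35)=9227465, F(36)=14930352


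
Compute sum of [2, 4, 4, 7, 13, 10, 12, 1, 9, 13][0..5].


Prefix sums: [0, 2, 6, 10, 17, 30, 40, 52, 53, 62, 75]
Sum[0..5] = prefix[6] - prefix[0] = 40 - 0 = 40


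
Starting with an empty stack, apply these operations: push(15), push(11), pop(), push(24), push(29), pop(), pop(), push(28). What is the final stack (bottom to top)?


push(15) -> [15]
push(11) -> [15, 11]
pop() returns 11 -> [15]
push(24) -> [15, 24]
push(29) -> [15, 24, 29]
pop() returns 29 -> [15, 24]
pop() returns 24 -> [15]
push(28) -> [15, 28]
Final stack (bottom to top): [15, 28]


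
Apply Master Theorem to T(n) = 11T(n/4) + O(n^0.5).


a=11, b=4, c=0.5. log_4(11)=1.730 > c=0.5. Case 1: O(n^log_b(a)) = O(n^1.730)
Complexity: O(n^1.730)


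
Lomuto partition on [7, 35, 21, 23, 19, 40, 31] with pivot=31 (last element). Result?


Elements <= 31 go left of pivot.
Result: [7, 21, 23, 19, 31, 40, 35], pivot at index 4


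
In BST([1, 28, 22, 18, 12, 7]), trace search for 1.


BST root = 1
Search for 1: compare at each node
Path: [1]


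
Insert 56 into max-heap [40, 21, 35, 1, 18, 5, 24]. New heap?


Append 56: [40, 21, 35, 1, 18, 5, 24, 56]
Bubble up: swap idx 7(56) with idx 3(1); swap idx 3(56) with idx 1(21); swap idx 1(56) with idx 0(40)
Result: [56, 40, 35, 21, 18, 5, 24, 1]


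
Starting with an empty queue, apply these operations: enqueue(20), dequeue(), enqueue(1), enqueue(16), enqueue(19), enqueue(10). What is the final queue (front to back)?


enqueue(20) -> [20]
dequeue() returns 20 -> []
enqueue(1) -> [1]
enqueue(16) -> [1, 16]
enqueue(19) -> [1, 16, 19]
enqueue(10) -> [1, 16, 19, 10]
Final queue (front to back): [1, 16, 19, 10]


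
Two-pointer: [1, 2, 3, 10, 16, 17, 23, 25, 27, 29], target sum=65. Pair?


Two pointers: lo=0, hi=9
No pair sums to 65


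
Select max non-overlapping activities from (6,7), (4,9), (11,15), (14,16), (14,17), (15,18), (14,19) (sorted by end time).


Greedy: pick earliest-ending, then skip overlaps.
Selected (3 activities): [(6, 7), (11, 15), (15, 18)]


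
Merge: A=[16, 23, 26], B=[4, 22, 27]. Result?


Compare heads, take smaller each step.
Merged: [4, 16, 22, 23, 26, 27]


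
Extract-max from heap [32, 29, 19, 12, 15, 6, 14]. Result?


Max = 32
Replace root with last, heapify down
Resulting heap: [29, 15, 19, 12, 14, 6]


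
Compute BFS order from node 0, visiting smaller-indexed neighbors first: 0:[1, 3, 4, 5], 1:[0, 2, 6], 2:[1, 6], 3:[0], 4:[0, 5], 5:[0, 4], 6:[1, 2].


BFS queue: start with [0]
Visit order: [0, 1, 3, 4, 5, 2, 6]


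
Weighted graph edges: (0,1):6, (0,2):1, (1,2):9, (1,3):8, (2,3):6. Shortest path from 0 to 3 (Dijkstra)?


Dijkstra from 0:
Distances: {0: 0, 1: 6, 2: 1, 3: 7}
Shortest distance to 3 = 7, path = [0, 2, 3]


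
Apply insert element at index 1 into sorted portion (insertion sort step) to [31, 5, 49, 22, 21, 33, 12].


After one pass: [5, 31, 49, 22, 21, 33, 12]


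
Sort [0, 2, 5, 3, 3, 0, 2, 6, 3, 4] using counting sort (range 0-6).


Count array: [2, 0, 2, 3, 1, 1, 1]
Reconstruct: [0, 0, 2, 2, 3, 3, 3, 4, 5, 6]


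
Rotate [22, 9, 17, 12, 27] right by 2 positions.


Right rotate by 2: [12, 27, 22, 9, 17]


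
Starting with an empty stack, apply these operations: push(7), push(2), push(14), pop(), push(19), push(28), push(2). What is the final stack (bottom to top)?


push(7) -> [7]
push(2) -> [7, 2]
push(14) -> [7, 2, 14]
pop() returns 14 -> [7, 2]
push(19) -> [7, 2, 19]
push(28) -> [7, 2, 19, 28]
push(2) -> [7, 2, 19, 28, 2]
Final stack (bottom to top): [7, 2, 19, 28, 2]


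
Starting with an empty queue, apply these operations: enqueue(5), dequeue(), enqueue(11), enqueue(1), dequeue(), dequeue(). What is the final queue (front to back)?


enqueue(5) -> [5]
dequeue() returns 5 -> []
enqueue(11) -> [11]
enqueue(1) -> [11, 1]
dequeue() returns 11 -> [1]
dequeue() returns 1 -> []
Final queue (front to back): []


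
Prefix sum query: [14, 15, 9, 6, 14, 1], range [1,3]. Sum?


Prefix sums: [0, 14, 29, 38, 44, 58, 59]
Sum[1..3] = prefix[4] - prefix[1] = 44 - 14 = 30


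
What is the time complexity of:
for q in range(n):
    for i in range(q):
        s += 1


Per nesting level: O(n) * O(n) [triangular over q] = O(n^2)
Complexity: O(n^2)


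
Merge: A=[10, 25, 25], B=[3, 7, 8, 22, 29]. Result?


Compare heads, take smaller each step.
Merged: [3, 7, 8, 10, 22, 25, 25, 29]


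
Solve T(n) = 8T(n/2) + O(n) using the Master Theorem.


a=8, b=2, c=1. log_2(8)=3 > c=1. Case 1: O(n^log_b(a)) = O(n^3)
Complexity: O(n^3)


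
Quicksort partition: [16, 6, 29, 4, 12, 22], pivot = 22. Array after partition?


Elements <= 22 go left of pivot.
Result: [16, 6, 4, 12, 22, 29], pivot at index 4


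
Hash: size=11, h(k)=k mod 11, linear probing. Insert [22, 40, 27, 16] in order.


Insertions: 22->slot 0; 40->slot 7; 27->slot 5; 16->slot 6
Table: [22, None, None, None, None, 27, 16, 40, None, None, None]


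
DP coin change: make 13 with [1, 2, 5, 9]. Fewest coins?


dp[0]=0; dp[i]=1+min(dp[i-c] for c in coins)
...dp[8]=3, dp[9]=1, dp[10]=2, dp[11]=2, dp[12]=3, dp[13]=3
Minimum coins for 13 = 3


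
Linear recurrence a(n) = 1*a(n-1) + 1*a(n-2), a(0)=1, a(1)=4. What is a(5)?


Build bottom-up:
...a(3)=9, a(4)=14, a(5)=1*14+1*9=23


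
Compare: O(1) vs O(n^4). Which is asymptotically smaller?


constant grows slower than quartic
O(1) is asymptotically smaller; O(n^4) grows faster


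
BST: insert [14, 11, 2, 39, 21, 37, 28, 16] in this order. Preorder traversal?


Root = 14; build tree by BST insertion.
Preorder traversal: [14, 11, 2, 39, 21, 16, 37, 28]


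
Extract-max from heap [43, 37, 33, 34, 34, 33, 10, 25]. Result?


Max = 43
Replace root with last, heapify down
Resulting heap: [37, 34, 33, 25, 34, 33, 10]


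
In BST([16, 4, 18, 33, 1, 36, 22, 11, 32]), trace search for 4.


BST root = 16
Search for 4: compare at each node
Path: [16, 4]


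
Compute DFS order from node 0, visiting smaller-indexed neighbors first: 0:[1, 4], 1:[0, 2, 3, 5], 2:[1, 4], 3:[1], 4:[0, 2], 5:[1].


DFS stack-based: start with [0]
Visit order: [0, 1, 2, 4, 3, 5]


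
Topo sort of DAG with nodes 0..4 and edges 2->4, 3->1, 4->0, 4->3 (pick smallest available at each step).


Kahn's algorithm, process smallest node first
Order: [2, 4, 0, 3, 1]


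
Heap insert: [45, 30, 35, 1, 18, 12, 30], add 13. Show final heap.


Append 13: [45, 30, 35, 1, 18, 12, 30, 13]
Bubble up: swap idx 7(13) with idx 3(1)
Result: [45, 30, 35, 13, 18, 12, 30, 1]


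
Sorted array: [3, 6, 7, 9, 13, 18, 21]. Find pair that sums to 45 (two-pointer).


Two pointers: lo=0, hi=6
No pair sums to 45


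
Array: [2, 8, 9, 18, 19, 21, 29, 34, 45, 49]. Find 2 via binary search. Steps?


Search for 2:
[0,9] mid=4 arr[4]=19
[0,3] mid=1 arr[1]=8
[0,0] mid=0 arr[0]=2
Total: 3 comparisons


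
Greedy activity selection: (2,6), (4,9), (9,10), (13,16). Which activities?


Greedy: pick earliest-ending, then skip overlaps.
Selected (3 activities): [(2, 6), (9, 10), (13, 16)]


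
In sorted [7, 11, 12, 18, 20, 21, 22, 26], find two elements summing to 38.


Two pointers: lo=0, hi=7
Found pair: (12, 26) summing to 38


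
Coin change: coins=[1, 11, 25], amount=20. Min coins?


dp[0]=0; dp[i]=1+min(dp[i-c] for c in coins)
...dp[15]=5, dp[16]=6, dp[17]=7, dp[18]=8, dp[19]=9, dp[20]=10
Minimum coins for 20 = 10


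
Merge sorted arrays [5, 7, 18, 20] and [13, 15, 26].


Compare heads, take smaller each step.
Merged: [5, 7, 13, 15, 18, 20, 26]


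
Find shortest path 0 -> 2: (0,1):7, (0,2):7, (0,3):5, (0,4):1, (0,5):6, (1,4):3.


Dijkstra from 0:
Distances: {0: 0, 1: 4, 2: 7, 3: 5, 4: 1, 5: 6}
Shortest distance to 2 = 7, path = [0, 2]


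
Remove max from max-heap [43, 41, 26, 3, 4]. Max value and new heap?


Max = 43
Replace root with last, heapify down
Resulting heap: [41, 4, 26, 3]


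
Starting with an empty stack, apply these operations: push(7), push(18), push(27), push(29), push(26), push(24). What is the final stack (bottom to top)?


push(7) -> [7]
push(18) -> [7, 18]
push(27) -> [7, 18, 27]
push(29) -> [7, 18, 27, 29]
push(26) -> [7, 18, 27, 29, 26]
push(24) -> [7, 18, 27, 29, 26, 24]
Final stack (bottom to top): [7, 18, 27, 29, 26, 24]


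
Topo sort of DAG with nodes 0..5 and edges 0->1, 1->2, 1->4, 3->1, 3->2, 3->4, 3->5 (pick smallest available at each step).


Kahn's algorithm, process smallest node first
Order: [0, 3, 1, 2, 4, 5]


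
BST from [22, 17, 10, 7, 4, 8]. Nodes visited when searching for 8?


BST root = 22
Search for 8: compare at each node
Path: [22, 17, 10, 7, 8]


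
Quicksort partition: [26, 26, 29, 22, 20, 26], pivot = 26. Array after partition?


Elements <= 26 go left of pivot.
Result: [26, 26, 22, 20, 26, 29], pivot at index 4


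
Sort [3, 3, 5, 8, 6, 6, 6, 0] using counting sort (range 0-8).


Count array: [1, 0, 0, 2, 0, 1, 3, 0, 1]
Reconstruct: [0, 3, 3, 5, 6, 6, 6, 8]


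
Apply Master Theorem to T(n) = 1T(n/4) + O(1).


a=1, b=4, c=0. log_4(1)=0 = c=0. Case 2: O(n^c log n) = O(log n)
Complexity: O(log n)


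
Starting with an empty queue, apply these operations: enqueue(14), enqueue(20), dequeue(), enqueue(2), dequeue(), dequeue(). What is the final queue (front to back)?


enqueue(14) -> [14]
enqueue(20) -> [14, 20]
dequeue() returns 14 -> [20]
enqueue(2) -> [20, 2]
dequeue() returns 20 -> [2]
dequeue() returns 2 -> []
Final queue (front to back): []


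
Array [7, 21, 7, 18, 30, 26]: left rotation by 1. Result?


Left rotate by 1: [21, 7, 18, 30, 26, 7]


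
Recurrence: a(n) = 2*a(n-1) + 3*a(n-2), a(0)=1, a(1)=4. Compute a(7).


Build bottom-up:
...a(5)=304, a(6)=911, a(7)=2*911+3*304=2734


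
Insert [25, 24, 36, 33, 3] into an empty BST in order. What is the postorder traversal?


Root = 25; build tree by BST insertion.
Postorder traversal: [3, 24, 33, 36, 25]


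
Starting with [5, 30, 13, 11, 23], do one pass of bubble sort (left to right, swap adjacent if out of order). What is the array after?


After one pass: [5, 13, 11, 23, 30]


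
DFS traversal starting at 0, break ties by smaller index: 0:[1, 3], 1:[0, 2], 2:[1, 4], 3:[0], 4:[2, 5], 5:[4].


DFS stack-based: start with [0]
Visit order: [0, 1, 2, 4, 5, 3]


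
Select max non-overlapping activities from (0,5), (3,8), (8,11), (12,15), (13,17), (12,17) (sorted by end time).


Greedy: pick earliest-ending, then skip overlaps.
Selected (3 activities): [(0, 5), (8, 11), (12, 15)]


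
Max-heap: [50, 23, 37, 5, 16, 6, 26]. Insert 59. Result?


Append 59: [50, 23, 37, 5, 16, 6, 26, 59]
Bubble up: swap idx 7(59) with idx 3(5); swap idx 3(59) with idx 1(23); swap idx 1(59) with idx 0(50)
Result: [59, 50, 37, 23, 16, 6, 26, 5]


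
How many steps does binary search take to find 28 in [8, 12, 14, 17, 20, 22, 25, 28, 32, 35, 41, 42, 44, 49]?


Search for 28:
[0,13] mid=6 arr[6]=25
[7,13] mid=10 arr[10]=41
[7,9] mid=8 arr[8]=32
[7,7] mid=7 arr[7]=28
Total: 4 comparisons


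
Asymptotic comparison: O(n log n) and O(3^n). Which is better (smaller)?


linearithmic grows slower than exponential (base 3)
O(n log n) is asymptotically smaller; O(3^n) grows faster


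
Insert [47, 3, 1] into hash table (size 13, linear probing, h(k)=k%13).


Insertions: 47->slot 8; 3->slot 3; 1->slot 1
Table: [None, 1, None, 3, None, None, None, None, 47, None, None, None, None]


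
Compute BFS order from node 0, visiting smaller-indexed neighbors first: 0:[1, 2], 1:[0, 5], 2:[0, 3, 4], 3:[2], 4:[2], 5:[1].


BFS queue: start with [0]
Visit order: [0, 1, 2, 5, 3, 4]


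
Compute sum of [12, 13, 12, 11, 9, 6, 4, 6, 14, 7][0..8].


Prefix sums: [0, 12, 25, 37, 48, 57, 63, 67, 73, 87, 94]
Sum[0..8] = prefix[9] - prefix[0] = 87 - 0 = 87


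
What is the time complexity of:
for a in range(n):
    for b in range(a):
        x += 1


Per nesting level: O(n) * O(n) [triangular over a] = O(n^2)
Complexity: O(n^2)


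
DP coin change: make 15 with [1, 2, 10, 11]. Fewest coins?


dp[0]=0; dp[i]=1+min(dp[i-c] for c in coins)
...dp[10]=1, dp[11]=1, dp[12]=2, dp[13]=2, dp[14]=3, dp[15]=3
Minimum coins for 15 = 3


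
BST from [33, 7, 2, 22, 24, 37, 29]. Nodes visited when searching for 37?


BST root = 33
Search for 37: compare at each node
Path: [33, 37]


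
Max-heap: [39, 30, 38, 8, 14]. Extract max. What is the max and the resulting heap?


Max = 39
Replace root with last, heapify down
Resulting heap: [38, 30, 14, 8]


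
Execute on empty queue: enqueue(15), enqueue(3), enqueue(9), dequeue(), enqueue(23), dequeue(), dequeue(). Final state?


enqueue(15) -> [15]
enqueue(3) -> [15, 3]
enqueue(9) -> [15, 3, 9]
dequeue() returns 15 -> [3, 9]
enqueue(23) -> [3, 9, 23]
dequeue() returns 3 -> [9, 23]
dequeue() returns 9 -> [23]
Final queue (front to back): [23]


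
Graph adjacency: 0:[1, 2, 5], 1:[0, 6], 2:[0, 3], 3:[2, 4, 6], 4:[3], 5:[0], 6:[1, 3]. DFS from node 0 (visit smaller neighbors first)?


DFS stack-based: start with [0]
Visit order: [0, 1, 6, 3, 2, 4, 5]


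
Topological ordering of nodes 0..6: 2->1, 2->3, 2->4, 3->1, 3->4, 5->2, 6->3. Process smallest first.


Kahn's algorithm, process smallest node first
Order: [0, 5, 2, 6, 3, 1, 4]


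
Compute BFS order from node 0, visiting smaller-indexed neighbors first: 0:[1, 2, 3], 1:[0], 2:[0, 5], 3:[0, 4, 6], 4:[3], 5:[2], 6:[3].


BFS queue: start with [0]
Visit order: [0, 1, 2, 3, 5, 4, 6]


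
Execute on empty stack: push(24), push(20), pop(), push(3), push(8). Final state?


push(24) -> [24]
push(20) -> [24, 20]
pop() returns 20 -> [24]
push(3) -> [24, 3]
push(8) -> [24, 3, 8]
Final stack (bottom to top): [24, 3, 8]


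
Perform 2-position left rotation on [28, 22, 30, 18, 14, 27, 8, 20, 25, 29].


Left rotate by 2: [30, 18, 14, 27, 8, 20, 25, 29, 28, 22]


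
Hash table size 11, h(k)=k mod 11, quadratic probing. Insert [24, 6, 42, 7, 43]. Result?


Insertions: 24->slot 2; 6->slot 6; 42->slot 9; 7->slot 7; 43->slot 10
Table: [None, None, 24, None, None, None, 6, 7, None, 42, 43]


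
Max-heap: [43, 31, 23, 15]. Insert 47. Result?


Append 47: [43, 31, 23, 15, 47]
Bubble up: swap idx 4(47) with idx 1(31); swap idx 1(47) with idx 0(43)
Result: [47, 43, 23, 15, 31]


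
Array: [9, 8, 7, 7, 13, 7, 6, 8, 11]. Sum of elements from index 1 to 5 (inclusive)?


Prefix sums: [0, 9, 17, 24, 31, 44, 51, 57, 65, 76]
Sum[1..5] = prefix[6] - prefix[1] = 51 - 9 = 42


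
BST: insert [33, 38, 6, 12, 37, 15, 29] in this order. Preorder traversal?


Root = 33; build tree by BST insertion.
Preorder traversal: [33, 6, 12, 15, 29, 38, 37]


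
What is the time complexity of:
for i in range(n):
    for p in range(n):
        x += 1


Per nesting level: O(n) * O(n) = O(n^2)
Complexity: O(n^2)


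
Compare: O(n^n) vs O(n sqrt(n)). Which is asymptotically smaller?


n^1.5 grows slower than n^n
O(n sqrt(n)) is asymptotically smaller; O(n^n) grows faster


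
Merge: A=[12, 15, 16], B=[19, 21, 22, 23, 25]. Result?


Compare heads, take smaller each step.
Merged: [12, 15, 16, 19, 21, 22, 23, 25]


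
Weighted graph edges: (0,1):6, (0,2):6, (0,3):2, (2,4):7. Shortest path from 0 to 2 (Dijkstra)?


Dijkstra from 0:
Distances: {0: 0, 1: 6, 2: 6, 3: 2, 4: 13}
Shortest distance to 2 = 6, path = [0, 2]


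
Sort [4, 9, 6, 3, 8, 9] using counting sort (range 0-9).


Count array: [0, 0, 0, 1, 1, 0, 1, 0, 1, 2]
Reconstruct: [3, 4, 6, 8, 9, 9]


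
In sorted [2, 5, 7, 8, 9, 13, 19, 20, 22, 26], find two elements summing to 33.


Two pointers: lo=0, hi=9
Found pair: (7, 26) summing to 33


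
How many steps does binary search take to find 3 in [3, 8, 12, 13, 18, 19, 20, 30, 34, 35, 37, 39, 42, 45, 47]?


Search for 3:
[0,14] mid=7 arr[7]=30
[0,6] mid=3 arr[3]=13
[0,2] mid=1 arr[1]=8
[0,0] mid=0 arr[0]=3
Total: 4 comparisons


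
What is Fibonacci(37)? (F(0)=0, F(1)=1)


F(n)=F(n-1)+F(n-2)
...F(35)=9227465, F(36)=14930352, F(37)=24157817


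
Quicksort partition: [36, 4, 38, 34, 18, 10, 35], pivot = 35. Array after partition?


Elements <= 35 go left of pivot.
Result: [4, 34, 18, 10, 35, 36, 38], pivot at index 4


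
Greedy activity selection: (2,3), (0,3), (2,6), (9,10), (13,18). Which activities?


Greedy: pick earliest-ending, then skip overlaps.
Selected (3 activities): [(2, 3), (9, 10), (13, 18)]


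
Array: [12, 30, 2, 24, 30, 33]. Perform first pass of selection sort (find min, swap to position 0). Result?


After one pass: [2, 30, 12, 24, 30, 33]


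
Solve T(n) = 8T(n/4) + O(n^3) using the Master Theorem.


a=8, b=4, c=3. log_4(8)=1.5 < c=3. Case 3: O(n^c) = O(n^3)
Complexity: O(n^3)


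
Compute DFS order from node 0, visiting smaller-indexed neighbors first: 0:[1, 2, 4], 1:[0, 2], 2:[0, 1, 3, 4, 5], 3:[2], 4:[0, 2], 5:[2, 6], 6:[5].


DFS stack-based: start with [0]
Visit order: [0, 1, 2, 3, 4, 5, 6]


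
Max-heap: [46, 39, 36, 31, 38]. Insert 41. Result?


Append 41: [46, 39, 36, 31, 38, 41]
Bubble up: swap idx 5(41) with idx 2(36)
Result: [46, 39, 41, 31, 38, 36]


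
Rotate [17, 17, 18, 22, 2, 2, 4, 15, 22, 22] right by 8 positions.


Right rotate by 8: [18, 22, 2, 2, 4, 15, 22, 22, 17, 17]


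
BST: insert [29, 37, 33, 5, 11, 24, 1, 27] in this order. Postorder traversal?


Root = 29; build tree by BST insertion.
Postorder traversal: [1, 27, 24, 11, 5, 33, 37, 29]


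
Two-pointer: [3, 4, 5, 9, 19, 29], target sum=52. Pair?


Two pointers: lo=0, hi=5
No pair sums to 52


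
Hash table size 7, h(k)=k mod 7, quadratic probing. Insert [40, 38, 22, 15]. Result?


Insertions: 40->slot 5; 38->slot 3; 22->slot 1; 15->slot 2
Table: [None, 22, 15, 38, None, 40, None]


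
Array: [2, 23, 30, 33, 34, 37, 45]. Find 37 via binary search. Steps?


Search for 37:
[0,6] mid=3 arr[3]=33
[4,6] mid=5 arr[5]=37
Total: 2 comparisons


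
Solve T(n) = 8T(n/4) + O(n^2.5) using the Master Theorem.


a=8, b=4, c=2.5. log_4(8)=1.5 < c=2.5. Case 3: O(n^c) = O(n^2.500)
Complexity: O(n^2.500)


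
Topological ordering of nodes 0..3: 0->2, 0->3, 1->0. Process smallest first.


Kahn's algorithm, process smallest node first
Order: [1, 0, 2, 3]


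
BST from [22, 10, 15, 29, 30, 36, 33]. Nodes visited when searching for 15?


BST root = 22
Search for 15: compare at each node
Path: [22, 10, 15]


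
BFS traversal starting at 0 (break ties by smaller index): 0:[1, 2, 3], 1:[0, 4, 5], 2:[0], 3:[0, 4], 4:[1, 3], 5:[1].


BFS queue: start with [0]
Visit order: [0, 1, 2, 3, 4, 5]


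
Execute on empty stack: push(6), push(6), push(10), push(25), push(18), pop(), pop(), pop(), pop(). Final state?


push(6) -> [6]
push(6) -> [6, 6]
push(10) -> [6, 6, 10]
push(25) -> [6, 6, 10, 25]
push(18) -> [6, 6, 10, 25, 18]
pop() returns 18 -> [6, 6, 10, 25]
pop() returns 25 -> [6, 6, 10]
pop() returns 10 -> [6, 6]
pop() returns 6 -> [6]
Final stack (bottom to top): [6]


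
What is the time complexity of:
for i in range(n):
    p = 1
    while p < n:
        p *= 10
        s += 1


Per nesting level: O(n) * O(log n) = O(n log n)
Complexity: O(n log n)


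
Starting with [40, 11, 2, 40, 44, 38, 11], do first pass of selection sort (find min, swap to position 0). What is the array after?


After one pass: [2, 11, 40, 40, 44, 38, 11]


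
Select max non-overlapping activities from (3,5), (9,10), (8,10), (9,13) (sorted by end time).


Greedy: pick earliest-ending, then skip overlaps.
Selected (2 activities): [(3, 5), (9, 10)]


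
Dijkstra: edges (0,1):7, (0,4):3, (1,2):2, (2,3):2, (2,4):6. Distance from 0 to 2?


Dijkstra from 0:
Distances: {0: 0, 1: 7, 2: 9, 3: 11, 4: 3}
Shortest distance to 2 = 9, path = [0, 4, 2]


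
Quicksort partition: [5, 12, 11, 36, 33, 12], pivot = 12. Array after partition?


Elements <= 12 go left of pivot.
Result: [5, 12, 11, 12, 33, 36], pivot at index 3


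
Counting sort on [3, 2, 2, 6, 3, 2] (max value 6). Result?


Count array: [0, 0, 3, 2, 0, 0, 1]
Reconstruct: [2, 2, 2, 3, 3, 6]


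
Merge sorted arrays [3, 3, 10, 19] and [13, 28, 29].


Compare heads, take smaller each step.
Merged: [3, 3, 10, 13, 19, 28, 29]


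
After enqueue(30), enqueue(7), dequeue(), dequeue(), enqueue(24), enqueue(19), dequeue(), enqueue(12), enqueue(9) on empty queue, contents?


enqueue(30) -> [30]
enqueue(7) -> [30, 7]
dequeue() returns 30 -> [7]
dequeue() returns 7 -> []
enqueue(24) -> [24]
enqueue(19) -> [24, 19]
dequeue() returns 24 -> [19]
enqueue(12) -> [19, 12]
enqueue(9) -> [19, 12, 9]
Final queue (front to back): [19, 12, 9]


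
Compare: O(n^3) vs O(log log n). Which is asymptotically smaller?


double-logarithmic grows slower than cubic
O(log log n) is asymptotically smaller; O(n^3) grows faster


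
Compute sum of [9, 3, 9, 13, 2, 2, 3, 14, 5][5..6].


Prefix sums: [0, 9, 12, 21, 34, 36, 38, 41, 55, 60]
Sum[5..6] = prefix[7] - prefix[5] = 41 - 36 = 5


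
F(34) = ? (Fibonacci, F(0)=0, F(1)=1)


F(n)=F(n-1)+F(n-2)
...F(32)=2178309, F(33)=3524578, F(34)=5702887


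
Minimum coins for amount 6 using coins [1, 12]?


dp[0]=0; dp[i]=1+min(dp[i-c] for c in coins)
...dp[1]=1, dp[2]=2, dp[3]=3, dp[4]=4, dp[5]=5, dp[6]=6
Minimum coins for 6 = 6


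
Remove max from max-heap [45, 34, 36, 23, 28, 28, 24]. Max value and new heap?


Max = 45
Replace root with last, heapify down
Resulting heap: [36, 34, 28, 23, 28, 24]


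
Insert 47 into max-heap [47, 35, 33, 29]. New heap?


Append 47: [47, 35, 33, 29, 47]
Bubble up: swap idx 4(47) with idx 1(35)
Result: [47, 47, 33, 29, 35]


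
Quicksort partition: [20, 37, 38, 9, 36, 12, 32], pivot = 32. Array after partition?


Elements <= 32 go left of pivot.
Result: [20, 9, 12, 32, 36, 38, 37], pivot at index 3


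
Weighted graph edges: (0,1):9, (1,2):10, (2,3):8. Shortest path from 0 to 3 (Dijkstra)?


Dijkstra from 0:
Distances: {0: 0, 1: 9, 2: 19, 3: 27}
Shortest distance to 3 = 27, path = [0, 1, 2, 3]


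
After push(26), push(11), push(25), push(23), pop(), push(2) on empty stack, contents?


push(26) -> [26]
push(11) -> [26, 11]
push(25) -> [26, 11, 25]
push(23) -> [26, 11, 25, 23]
pop() returns 23 -> [26, 11, 25]
push(2) -> [26, 11, 25, 2]
Final stack (bottom to top): [26, 11, 25, 2]


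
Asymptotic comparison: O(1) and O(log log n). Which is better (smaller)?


constant grows slower than double-logarithmic
O(1) is asymptotically smaller; O(log log n) grows faster


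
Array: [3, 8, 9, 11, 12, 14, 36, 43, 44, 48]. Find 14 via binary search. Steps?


Search for 14:
[0,9] mid=4 arr[4]=12
[5,9] mid=7 arr[7]=43
[5,6] mid=5 arr[5]=14
Total: 3 comparisons


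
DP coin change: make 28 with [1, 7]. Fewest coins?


dp[0]=0; dp[i]=1+min(dp[i-c] for c in coins)
...dp[23]=5, dp[24]=6, dp[25]=7, dp[26]=8, dp[27]=9, dp[28]=4
Minimum coins for 28 = 4


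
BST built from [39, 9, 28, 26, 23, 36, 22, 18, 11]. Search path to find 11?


BST root = 39
Search for 11: compare at each node
Path: [39, 9, 28, 26, 23, 22, 18, 11]


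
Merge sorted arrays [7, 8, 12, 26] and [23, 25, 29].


Compare heads, take smaller each step.
Merged: [7, 8, 12, 23, 25, 26, 29]


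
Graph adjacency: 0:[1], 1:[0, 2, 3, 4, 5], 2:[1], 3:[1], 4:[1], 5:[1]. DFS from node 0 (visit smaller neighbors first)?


DFS stack-based: start with [0]
Visit order: [0, 1, 2, 3, 4, 5]


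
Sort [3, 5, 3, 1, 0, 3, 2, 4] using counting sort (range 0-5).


Count array: [1, 1, 1, 3, 1, 1]
Reconstruct: [0, 1, 2, 3, 3, 3, 4, 5]


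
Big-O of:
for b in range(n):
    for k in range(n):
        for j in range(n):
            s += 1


Per nesting level: O(n) * O(n) * O(n) = O(n^3)
Complexity: O(n^3)


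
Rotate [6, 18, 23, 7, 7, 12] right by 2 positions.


Right rotate by 2: [7, 12, 6, 18, 23, 7]


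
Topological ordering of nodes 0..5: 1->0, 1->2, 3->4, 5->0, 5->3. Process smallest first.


Kahn's algorithm, process smallest node first
Order: [1, 2, 5, 0, 3, 4]


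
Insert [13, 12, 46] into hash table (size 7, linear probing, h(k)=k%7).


Insertions: 13->slot 6; 12->slot 5; 46->slot 4
Table: [None, None, None, None, 46, 12, 13]


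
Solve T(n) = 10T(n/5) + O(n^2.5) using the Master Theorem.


a=10, b=5, c=2.5. log_5(10)=1.431 < c=2.5. Case 3: O(n^c) = O(n^2.500)
Complexity: O(n^2.500)


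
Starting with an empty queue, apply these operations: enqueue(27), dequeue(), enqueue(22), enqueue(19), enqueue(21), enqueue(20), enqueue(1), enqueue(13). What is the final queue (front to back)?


enqueue(27) -> [27]
dequeue() returns 27 -> []
enqueue(22) -> [22]
enqueue(19) -> [22, 19]
enqueue(21) -> [22, 19, 21]
enqueue(20) -> [22, 19, 21, 20]
enqueue(1) -> [22, 19, 21, 20, 1]
enqueue(13) -> [22, 19, 21, 20, 1, 13]
Final queue (front to back): [22, 19, 21, 20, 1, 13]


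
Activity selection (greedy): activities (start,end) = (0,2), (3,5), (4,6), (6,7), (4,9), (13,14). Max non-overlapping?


Greedy: pick earliest-ending, then skip overlaps.
Selected (4 activities): [(0, 2), (3, 5), (6, 7), (13, 14)]


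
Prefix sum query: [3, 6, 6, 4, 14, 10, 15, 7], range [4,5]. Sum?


Prefix sums: [0, 3, 9, 15, 19, 33, 43, 58, 65]
Sum[4..5] = prefix[6] - prefix[4] = 43 - 19 = 24


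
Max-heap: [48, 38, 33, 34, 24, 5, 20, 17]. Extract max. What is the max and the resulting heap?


Max = 48
Replace root with last, heapify down
Resulting heap: [38, 34, 33, 17, 24, 5, 20]


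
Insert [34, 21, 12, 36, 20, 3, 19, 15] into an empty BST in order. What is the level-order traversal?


Root = 34; build tree by BST insertion.
Level-Order traversal: [34, 21, 36, 12, 3, 20, 19, 15]


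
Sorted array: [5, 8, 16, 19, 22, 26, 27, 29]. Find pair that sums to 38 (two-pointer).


Two pointers: lo=0, hi=7
Found pair: (16, 22) summing to 38


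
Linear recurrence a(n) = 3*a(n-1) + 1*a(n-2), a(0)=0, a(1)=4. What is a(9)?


Build bottom-up:
...a(7)=4756, a(8)=15708, a(9)=3*15708+1*4756=51880


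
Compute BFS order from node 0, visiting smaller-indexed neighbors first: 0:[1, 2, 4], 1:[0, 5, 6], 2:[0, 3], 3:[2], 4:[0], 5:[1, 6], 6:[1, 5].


BFS queue: start with [0]
Visit order: [0, 1, 2, 4, 5, 6, 3]


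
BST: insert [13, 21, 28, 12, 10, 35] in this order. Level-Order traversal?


Root = 13; build tree by BST insertion.
Level-Order traversal: [13, 12, 21, 10, 28, 35]


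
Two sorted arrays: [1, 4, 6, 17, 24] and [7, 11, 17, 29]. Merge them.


Compare heads, take smaller each step.
Merged: [1, 4, 6, 7, 11, 17, 17, 24, 29]


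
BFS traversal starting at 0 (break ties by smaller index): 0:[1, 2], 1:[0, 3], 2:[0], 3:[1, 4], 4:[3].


BFS queue: start with [0]
Visit order: [0, 1, 2, 3, 4]


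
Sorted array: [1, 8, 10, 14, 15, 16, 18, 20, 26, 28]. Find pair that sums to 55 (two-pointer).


Two pointers: lo=0, hi=9
No pair sums to 55


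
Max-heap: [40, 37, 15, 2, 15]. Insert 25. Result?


Append 25: [40, 37, 15, 2, 15, 25]
Bubble up: swap idx 5(25) with idx 2(15)
Result: [40, 37, 25, 2, 15, 15]


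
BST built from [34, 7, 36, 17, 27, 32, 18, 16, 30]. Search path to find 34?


BST root = 34
Search for 34: compare at each node
Path: [34]


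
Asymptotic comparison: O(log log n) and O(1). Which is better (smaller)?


constant grows slower than double-logarithmic
O(1) is asymptotically smaller; O(log log n) grows faster


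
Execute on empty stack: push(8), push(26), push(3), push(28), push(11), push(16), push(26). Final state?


push(8) -> [8]
push(26) -> [8, 26]
push(3) -> [8, 26, 3]
push(28) -> [8, 26, 3, 28]
push(11) -> [8, 26, 3, 28, 11]
push(16) -> [8, 26, 3, 28, 11, 16]
push(26) -> [8, 26, 3, 28, 11, 16, 26]
Final stack (bottom to top): [8, 26, 3, 28, 11, 16, 26]


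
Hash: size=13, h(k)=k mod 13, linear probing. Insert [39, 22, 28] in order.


Insertions: 39->slot 0; 22->slot 9; 28->slot 2
Table: [39, None, 28, None, None, None, None, None, None, 22, None, None, None]


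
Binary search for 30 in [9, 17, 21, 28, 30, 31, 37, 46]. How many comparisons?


Search for 30:
[0,7] mid=3 arr[3]=28
[4,7] mid=5 arr[5]=31
[4,4] mid=4 arr[4]=30
Total: 3 comparisons


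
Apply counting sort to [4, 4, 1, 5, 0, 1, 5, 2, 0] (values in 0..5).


Count array: [2, 2, 1, 0, 2, 2]
Reconstruct: [0, 0, 1, 1, 2, 4, 4, 5, 5]


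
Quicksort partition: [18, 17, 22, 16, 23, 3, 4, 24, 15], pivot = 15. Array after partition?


Elements <= 15 go left of pivot.
Result: [3, 4, 15, 16, 23, 18, 17, 24, 22], pivot at index 2


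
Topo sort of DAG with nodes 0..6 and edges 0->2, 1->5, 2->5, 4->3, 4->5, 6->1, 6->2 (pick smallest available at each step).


Kahn's algorithm, process smallest node first
Order: [0, 4, 3, 6, 1, 2, 5]


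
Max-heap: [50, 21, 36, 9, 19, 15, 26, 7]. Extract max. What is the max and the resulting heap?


Max = 50
Replace root with last, heapify down
Resulting heap: [36, 21, 26, 9, 19, 15, 7]


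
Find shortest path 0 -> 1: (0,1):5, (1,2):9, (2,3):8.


Dijkstra from 0:
Distances: {0: 0, 1: 5, 2: 14, 3: 22}
Shortest distance to 1 = 5, path = [0, 1]


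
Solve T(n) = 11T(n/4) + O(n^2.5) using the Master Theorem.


a=11, b=4, c=2.5. log_4(11)=1.730 < c=2.5. Case 3: O(n^c) = O(n^2.500)
Complexity: O(n^2.500)


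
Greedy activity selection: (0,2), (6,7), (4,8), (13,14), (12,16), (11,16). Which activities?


Greedy: pick earliest-ending, then skip overlaps.
Selected (3 activities): [(0, 2), (6, 7), (13, 14)]


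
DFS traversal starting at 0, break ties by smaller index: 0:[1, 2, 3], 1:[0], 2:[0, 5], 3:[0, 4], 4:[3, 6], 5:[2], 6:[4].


DFS stack-based: start with [0]
Visit order: [0, 1, 2, 5, 3, 4, 6]


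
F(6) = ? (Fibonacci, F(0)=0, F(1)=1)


F(n)=F(n-1)+F(n-2)
...F(4)=3, F(5)=5, F(6)=8


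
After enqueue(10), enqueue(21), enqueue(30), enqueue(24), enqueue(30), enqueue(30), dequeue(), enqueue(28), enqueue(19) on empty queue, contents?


enqueue(10) -> [10]
enqueue(21) -> [10, 21]
enqueue(30) -> [10, 21, 30]
enqueue(24) -> [10, 21, 30, 24]
enqueue(30) -> [10, 21, 30, 24, 30]
enqueue(30) -> [10, 21, 30, 24, 30, 30]
dequeue() returns 10 -> [21, 30, 24, 30, 30]
enqueue(28) -> [21, 30, 24, 30, 30, 28]
enqueue(19) -> [21, 30, 24, 30, 30, 28, 19]
Final queue (front to back): [21, 30, 24, 30, 30, 28, 19]


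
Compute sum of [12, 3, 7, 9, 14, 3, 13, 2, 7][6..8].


Prefix sums: [0, 12, 15, 22, 31, 45, 48, 61, 63, 70]
Sum[6..8] = prefix[9] - prefix[6] = 70 - 48 = 22


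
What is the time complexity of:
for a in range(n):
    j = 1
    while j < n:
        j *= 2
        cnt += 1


Per nesting level: O(n) * O(log n) = O(n log n)
Complexity: O(n log n)


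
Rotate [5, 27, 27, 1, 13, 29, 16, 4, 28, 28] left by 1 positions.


Left rotate by 1: [27, 27, 1, 13, 29, 16, 4, 28, 28, 5]


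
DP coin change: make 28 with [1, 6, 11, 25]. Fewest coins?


dp[0]=0; dp[i]=1+min(dp[i-c] for c in coins)
...dp[23]=3, dp[24]=4, dp[25]=1, dp[26]=2, dp[27]=3, dp[28]=3
Minimum coins for 28 = 3


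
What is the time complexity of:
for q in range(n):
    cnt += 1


Per nesting level: O(n) = O(n)
Complexity: O(n)


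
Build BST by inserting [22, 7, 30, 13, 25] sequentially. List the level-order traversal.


Root = 22; build tree by BST insertion.
Level-Order traversal: [22, 7, 30, 13, 25]
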